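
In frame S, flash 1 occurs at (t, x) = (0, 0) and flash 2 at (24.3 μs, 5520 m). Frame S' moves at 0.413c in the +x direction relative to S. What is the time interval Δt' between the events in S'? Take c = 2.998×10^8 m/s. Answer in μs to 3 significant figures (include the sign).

γ = 1/√(1 − 0.413²) = 1.0980
Δt' = γ(Δt − vΔx/c²) = 1.0980 × (24.3 μs − 0.413×5520 m / (2.998×10^8 m/s))
= 1.0980 × (16.696 μs) = 18.3 μs

Δt' ≈ 18.3 μs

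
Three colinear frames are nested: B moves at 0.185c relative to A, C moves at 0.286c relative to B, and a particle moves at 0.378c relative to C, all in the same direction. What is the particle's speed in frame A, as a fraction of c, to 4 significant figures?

Compose boost 2: (0.286 + 0.185)/(1 + 0.286×0.185) = 0.4710/1.05291 = 0.447332
Compose boost 3: (0.378 + 0.447332)/(1 + 0.378×0.447332) = 0.825332/1.16909 = 0.7060

u ≈ 0.7060c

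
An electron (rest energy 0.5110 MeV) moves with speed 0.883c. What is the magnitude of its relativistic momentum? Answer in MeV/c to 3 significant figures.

p ≈ 0.961 MeV/c

γ = 1/√(1 − 0.883²) = 2.1305
p = γβm₀c = 2.1305 × 0.883 × 0.5110 MeV/c = 0.961 MeV/c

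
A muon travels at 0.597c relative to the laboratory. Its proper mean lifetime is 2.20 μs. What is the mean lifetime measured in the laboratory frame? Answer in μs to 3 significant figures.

γ = 1/√(1 − 0.597²) = 1.2465
Time dilation: Δt = γτ₀ = 1.2465 × 2.20 μs = 2.74 μs

Δt ≈ 2.74 μs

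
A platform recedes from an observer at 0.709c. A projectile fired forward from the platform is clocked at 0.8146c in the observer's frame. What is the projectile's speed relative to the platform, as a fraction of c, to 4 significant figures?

Inverse velocity addition: u' = (u − v)/(1 − uv/c²)
= (0.8146 − 0.709)/(1 − 0.8146×0.709) = 0.1056/0.422449 = 0.2500

u' ≈ 0.2500c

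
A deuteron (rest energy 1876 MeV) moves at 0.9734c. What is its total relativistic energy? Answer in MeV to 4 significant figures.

γ = 1/√(1 − 0.9734²) = 4.36467
E = γm₀c² = 4.36467 × 1876 MeV = 8188 MeV

E ≈ 8188 MeV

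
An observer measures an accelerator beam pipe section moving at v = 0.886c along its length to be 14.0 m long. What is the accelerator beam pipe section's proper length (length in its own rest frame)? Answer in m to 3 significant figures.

L₀ ≈ 30.2 m

γ = 1/√(1 − 0.886²) = 2.1566
L₀ = γL = 2.1566 × 14.0 = 30.2 m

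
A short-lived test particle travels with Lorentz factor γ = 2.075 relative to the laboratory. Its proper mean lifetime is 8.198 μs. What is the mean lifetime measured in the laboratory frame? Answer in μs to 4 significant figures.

γ = 2.075 (given)
Time dilation: Δt = γτ₀ = 2.075 × 8.198 μs = 17.01 μs

Δt ≈ 17.01 μs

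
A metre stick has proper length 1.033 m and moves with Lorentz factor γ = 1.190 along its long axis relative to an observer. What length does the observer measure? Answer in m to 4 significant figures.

γ = 1.190 (given)
Length contraction: L = L₀/γ = 1.033/1.190 = 0.8681 m

L ≈ 0.8681 m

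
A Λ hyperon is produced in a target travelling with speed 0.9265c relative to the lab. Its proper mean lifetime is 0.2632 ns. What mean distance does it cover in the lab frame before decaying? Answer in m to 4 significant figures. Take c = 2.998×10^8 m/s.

γ = 1/√(1 − 0.9265²) = 2.65749
Dilated lifetime: Δt = γτ₀ = 2.65749 × 0.2632 ns = 0.699452 ns
d = vΔt = 0.9265c × 0.699452 ns = 2.77765×10^8 m/s × 6.99452×10^-10 s = 0.1943 m

d ≈ 0.1943 m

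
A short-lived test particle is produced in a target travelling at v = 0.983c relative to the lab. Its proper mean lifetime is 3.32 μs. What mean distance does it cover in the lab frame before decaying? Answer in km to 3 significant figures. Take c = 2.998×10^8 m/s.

d ≈ 5.33 km

γ = 1/√(1 − 0.983²) = 5.4465
Dilated lifetime: Δt = γτ₀ = 5.4465 × 3.32 μs = 18.082 μs
d = vΔt = 0.983c × 18.082 μs = 2.9470×10^8 m/s × 1.8082×10^-5 s = 5.33 km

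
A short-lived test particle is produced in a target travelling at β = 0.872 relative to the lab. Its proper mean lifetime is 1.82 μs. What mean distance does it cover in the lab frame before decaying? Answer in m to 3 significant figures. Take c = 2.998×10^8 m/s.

d ≈ 972 m

γ = 1/√(1 − 0.872²) = 2.0429
Dilated lifetime: Δt = γτ₀ = 2.0429 × 1.82 μs = 3.7180 μs
d = vΔt = 0.872c × 3.7180 μs = 2.6143×10^8 m/s × 3.7180×10^-6 s = 972 m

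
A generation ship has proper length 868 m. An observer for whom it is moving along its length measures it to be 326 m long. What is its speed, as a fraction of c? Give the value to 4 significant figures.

β ≈ 0.9268

γ = L₀/L = 868/326 = 2.66258
β = √(1 − 1/γ²) = 0.9268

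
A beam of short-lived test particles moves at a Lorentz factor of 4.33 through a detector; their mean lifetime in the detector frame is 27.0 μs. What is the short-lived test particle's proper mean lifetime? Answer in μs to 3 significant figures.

τ₀ ≈ 6.24 μs

γ = 4.33 (given)
Proper time: τ₀ = Δt/γ = 27.0/4.33 = 6.24 μs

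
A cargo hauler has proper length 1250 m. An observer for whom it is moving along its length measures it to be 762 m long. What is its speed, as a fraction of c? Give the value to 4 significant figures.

β ≈ 0.7927

γ = L₀/L = 1250/762 = 1.64042
β = √(1 − 1/γ²) = 0.7927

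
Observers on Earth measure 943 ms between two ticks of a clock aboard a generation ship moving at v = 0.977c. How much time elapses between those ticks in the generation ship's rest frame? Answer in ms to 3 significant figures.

γ = 1/√(1 − 0.977²) = 4.6896
Proper time: τ₀ = Δt/γ = 943/4.6896 = 201 ms

τ₀ ≈ 201 ms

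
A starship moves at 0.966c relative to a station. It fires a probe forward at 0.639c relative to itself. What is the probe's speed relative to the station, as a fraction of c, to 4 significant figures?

Relativistic velocity addition: u = (u' + v)/(1 + u'v/c²)
= (0.639 + 0.966)/(1 + 0.639×0.966) = 1.605/1.61727 = 0.9924

u ≈ 0.9924c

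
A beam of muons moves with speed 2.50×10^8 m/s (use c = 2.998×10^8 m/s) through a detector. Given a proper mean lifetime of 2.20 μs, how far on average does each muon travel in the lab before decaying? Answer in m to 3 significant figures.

β = v/c = 2.50×10^8 / 2.998×10^8 = 0.83389
γ = 1/√(1 − 0.83389²) = 1.8118
Dilated lifetime: Δt = γτ₀ = 1.8118 × 2.20 μs = 3.9860 μs
d = vΔt = 0.83389c × 3.9860 μs = 2.5000×10^8 m/s × 3.9860×10^-6 s = 996 m

d ≈ 996 m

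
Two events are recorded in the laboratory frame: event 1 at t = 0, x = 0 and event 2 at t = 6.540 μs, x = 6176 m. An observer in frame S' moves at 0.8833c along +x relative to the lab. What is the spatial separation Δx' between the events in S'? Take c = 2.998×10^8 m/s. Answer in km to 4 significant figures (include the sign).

Δx' ≈ 9.480 km

γ = 1/√(1 − 0.8833²) = 2.13307
Δx' = γ(Δx − vΔt) = 2.13307 × (6176 m − 0.8833×(2.998×10^8 m/s)×6.540×10^-6 s)
= 2.13307 × (4444.12 m) = 9.480 km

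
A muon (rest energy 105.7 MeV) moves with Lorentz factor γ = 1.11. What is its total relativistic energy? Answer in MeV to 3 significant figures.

γ = 1.11 (given)
E = γm₀c² = 1.11 × 105.7 MeV = 117 MeV

E ≈ 117 MeV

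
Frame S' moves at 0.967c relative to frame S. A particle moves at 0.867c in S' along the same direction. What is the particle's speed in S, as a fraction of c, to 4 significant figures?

u ≈ 0.9976c

Relativistic velocity addition: u = (u' + v)/(1 + u'v/c²)
= (0.867 + 0.967)/(1 + 0.867×0.967) = 1.834/1.83839 = 0.9976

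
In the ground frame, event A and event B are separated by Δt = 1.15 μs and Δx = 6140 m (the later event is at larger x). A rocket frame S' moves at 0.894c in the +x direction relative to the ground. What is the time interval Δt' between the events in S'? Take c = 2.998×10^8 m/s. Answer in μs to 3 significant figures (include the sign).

Δt' ≈ -38.3 μs

γ = 1/√(1 − 0.894²) = 2.2318
Δt' = γ(Δt − vΔx/c²) = 2.2318 × (1.15 μs − 0.894×6140 m / (2.998×10^8 m/s))
= 2.2318 × (-17.159 μs) = -38.3 μs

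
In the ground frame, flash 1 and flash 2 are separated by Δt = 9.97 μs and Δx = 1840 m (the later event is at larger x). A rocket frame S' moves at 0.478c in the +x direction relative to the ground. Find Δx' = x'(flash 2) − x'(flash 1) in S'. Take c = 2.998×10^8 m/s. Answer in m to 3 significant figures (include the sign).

γ = 1/√(1 − 0.478²) = 1.1385
Δx' = γ(Δx − vΔt) = 1.1385 × (1840 m − 0.478×(2.998×10^8 m/s)×9.97×10^-6 s)
= 1.1385 × (411.26 m) = 468 m

Δx' ≈ 468 m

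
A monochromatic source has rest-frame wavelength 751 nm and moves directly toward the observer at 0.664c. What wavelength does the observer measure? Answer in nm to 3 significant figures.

λ_obs ≈ 337 nm

Relativistic Doppler: λ_obs = λ_src √((1−β)/(1+β))
= 751 × √(0.33600/1.6640) = 751 × 0.44936 = 337 nm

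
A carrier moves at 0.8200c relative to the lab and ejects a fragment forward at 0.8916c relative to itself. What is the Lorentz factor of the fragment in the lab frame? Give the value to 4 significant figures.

γ ≈ 6.679

u_lab = (0.8916 + 0.8200)/(1 + 0.8916×0.8200) = 1.7116/1.731112 = 0.9887286
γ = 1/√(1 − 0.9887286²) = 6.679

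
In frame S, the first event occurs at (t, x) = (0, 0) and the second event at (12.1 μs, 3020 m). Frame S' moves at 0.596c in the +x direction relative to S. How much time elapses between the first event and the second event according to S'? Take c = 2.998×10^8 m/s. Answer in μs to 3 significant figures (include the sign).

γ = 1/√(1 − 0.596²) = 1.2454
Δt' = γ(Δt − vΔx/c²) = 1.2454 × (12.1 μs − 0.596×3020 m / (2.998×10^8 m/s))
= 1.2454 × (6.0963 μs) = 7.59 μs

Δt' ≈ 7.59 μs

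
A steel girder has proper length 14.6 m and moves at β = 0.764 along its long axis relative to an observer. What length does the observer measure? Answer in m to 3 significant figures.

γ = 1/√(1 − 0.764²) = 1.5499
Length contraction: L = L₀/γ = 14.6/1.5499 = 9.42 m

L ≈ 9.42 m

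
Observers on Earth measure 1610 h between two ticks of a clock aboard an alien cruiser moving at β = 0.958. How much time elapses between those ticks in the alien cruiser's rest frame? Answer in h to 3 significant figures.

τ₀ ≈ 462 h

γ = 1/√(1 − 0.958²) = 3.4871
Proper time: τ₀ = Δt/γ = 1610/3.4871 = 462 h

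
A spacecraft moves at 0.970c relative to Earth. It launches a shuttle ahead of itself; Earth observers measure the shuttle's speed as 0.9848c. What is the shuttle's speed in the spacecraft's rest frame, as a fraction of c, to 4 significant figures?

u' ≈ 0.3308c

Inverse velocity addition: u' = (u − v)/(1 − uv/c²)
= (0.9848 − 0.970)/(1 − 0.9848×0.970) = 0.01480/0.0447440 = 0.3308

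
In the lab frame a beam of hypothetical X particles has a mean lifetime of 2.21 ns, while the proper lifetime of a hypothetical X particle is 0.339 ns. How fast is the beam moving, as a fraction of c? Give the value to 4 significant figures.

β ≈ 0.9882

γ = Δt/τ₀ = 2.21/0.339 = 6.51917
β = √(1 − 1/γ²) = √(1 − 1/6.51917²) = 0.9882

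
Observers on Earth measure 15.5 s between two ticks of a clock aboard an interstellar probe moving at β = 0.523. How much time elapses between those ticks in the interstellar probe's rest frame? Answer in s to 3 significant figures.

τ₀ ≈ 13.2 s

γ = 1/√(1 − 0.523²) = 1.1733
Proper time: τ₀ = Δt/γ = 15.5/1.1733 = 13.2 s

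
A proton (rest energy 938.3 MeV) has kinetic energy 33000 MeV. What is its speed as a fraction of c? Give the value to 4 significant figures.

β ≈ 0.9996

γ = 1 + K/(m₀c²) = 1 + 33000/938.3 = 36.1700
β = √(1 − 1/γ²) = 0.9996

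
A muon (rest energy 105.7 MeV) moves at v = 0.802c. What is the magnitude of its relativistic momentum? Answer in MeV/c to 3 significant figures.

γ = 1/√(1 − 0.802²) = 1.6741
p = γβm₀c = 1.6741 × 0.802 × 105.7 MeV/c = 142 MeV/c

p ≈ 142 MeV/c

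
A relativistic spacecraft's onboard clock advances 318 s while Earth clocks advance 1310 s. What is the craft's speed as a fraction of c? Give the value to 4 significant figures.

β ≈ 0.9701

γ = Δt/τ₀ = 1310/318 = 4.11950
β = √(1 − 1/γ²) = √(1 − 1/4.11950²) = 0.9701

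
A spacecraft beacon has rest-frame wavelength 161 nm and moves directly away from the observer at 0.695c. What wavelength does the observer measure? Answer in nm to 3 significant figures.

λ_obs ≈ 380 nm

Relativistic Doppler: λ_obs = λ_src √((1+β)/(1−β))
= 161 × √(1.6950/0.30500) = 161 × 2.3574 = 380 nm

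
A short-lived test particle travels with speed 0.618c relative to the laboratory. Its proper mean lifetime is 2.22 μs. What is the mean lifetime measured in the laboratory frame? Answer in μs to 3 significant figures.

γ = 1/√(1 − 0.618²) = 1.2720
Time dilation: Δt = γτ₀ = 1.2720 × 2.22 μs = 2.82 μs

Δt ≈ 2.82 μs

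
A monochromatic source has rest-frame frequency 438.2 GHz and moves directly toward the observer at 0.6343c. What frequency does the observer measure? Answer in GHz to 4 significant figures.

f_obs ≈ 926.4 GHz

Relativistic Doppler: f_obs = f_src √((1+β)/(1−β))
= 438.2 × √(1.63430/0.365700) = 438.2 × 2.11399 = 926.4 GHz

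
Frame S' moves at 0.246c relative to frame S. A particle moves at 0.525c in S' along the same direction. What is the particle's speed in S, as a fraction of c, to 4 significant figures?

u ≈ 0.6828c

Relativistic velocity addition: u = (u' + v)/(1 + u'v/c²)
= (0.525 + 0.246)/(1 + 0.525×0.246) = 0.7710/1.12915 = 0.6828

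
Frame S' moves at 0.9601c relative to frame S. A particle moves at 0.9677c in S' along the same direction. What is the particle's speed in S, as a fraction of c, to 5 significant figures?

Relativistic velocity addition: u = (u' + v)/(1 + u'v/c²)
= (0.9677 + 0.9601)/(1 + 0.9677×0.9601) = 1.9278/1.929089 = 0.99933

u ≈ 0.99933c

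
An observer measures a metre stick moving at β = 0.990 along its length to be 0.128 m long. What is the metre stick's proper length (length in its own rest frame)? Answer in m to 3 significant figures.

γ = 1/√(1 − 0.990²) = 7.0888
L₀ = γL = 7.0888 × 0.128 = 0.907 m

L₀ ≈ 0.907 m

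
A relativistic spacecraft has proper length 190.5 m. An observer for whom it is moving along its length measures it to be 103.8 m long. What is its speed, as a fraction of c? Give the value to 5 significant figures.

β ≈ 0.83851

γ = L₀/L = 190.5/103.8 = 1.835260
β = √(1 − 1/γ²) = 0.83851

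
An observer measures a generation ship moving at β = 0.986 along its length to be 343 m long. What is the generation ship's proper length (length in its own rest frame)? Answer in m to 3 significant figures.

γ = 1/√(1 − 0.986²) = 5.9972
L₀ = γL = 5.9972 × 343 = 2060 m

L₀ ≈ 2060 m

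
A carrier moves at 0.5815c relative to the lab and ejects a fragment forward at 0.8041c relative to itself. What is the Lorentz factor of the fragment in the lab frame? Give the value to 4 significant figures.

γ ≈ 3.034

u_lab = (0.8041 + 0.5815)/(1 + 0.8041×0.5815) = 1.3856/1.467584 = 0.9441367
γ = 1/√(1 − 0.9441367²) = 3.034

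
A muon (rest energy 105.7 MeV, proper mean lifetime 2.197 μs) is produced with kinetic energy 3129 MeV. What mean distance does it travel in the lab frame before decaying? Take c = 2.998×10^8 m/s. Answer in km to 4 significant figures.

d ≈ 20.15 km

γ = 1 + K/(m₀c²) = 1 + 3129/105.7 = 30.6026
β = √(1 − 1/γ²) = 0.999466
Dilated lifetime: γτ₀ = 30.6026 × 2.197 μs = 67.2340 μs
d = βc·γτ₀ = 0.999466 × (2.998×10^8 m/s) × 6.72340×10^-5 s = 20.15 km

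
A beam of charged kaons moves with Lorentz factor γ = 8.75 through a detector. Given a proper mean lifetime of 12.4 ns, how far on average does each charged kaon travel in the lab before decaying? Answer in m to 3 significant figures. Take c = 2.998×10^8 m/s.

d ≈ 32.3 m

β = √(1 − 1/γ²) = √(1 − 1/8.75²) = 0.99345
Dilated lifetime: Δt = γτ₀ = 8.75 × 12.4 ns = 108.50 ns
d = vΔt = 0.99345c × 108.50 ns = 2.9784×10^8 m/s × 1.0850×10^-7 s = 32.3 m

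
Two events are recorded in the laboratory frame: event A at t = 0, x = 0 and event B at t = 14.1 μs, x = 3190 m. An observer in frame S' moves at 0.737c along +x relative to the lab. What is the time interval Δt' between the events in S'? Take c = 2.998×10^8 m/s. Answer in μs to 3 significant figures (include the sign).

Δt' ≈ 9.26 μs

γ = 1/√(1 − 0.737²) = 1.4795
Δt' = γ(Δt − vΔx/c²) = 1.4795 × (14.1 μs − 0.737×3190 m / (2.998×10^8 m/s))
= 1.4795 × (6.2580 μs) = 9.26 μs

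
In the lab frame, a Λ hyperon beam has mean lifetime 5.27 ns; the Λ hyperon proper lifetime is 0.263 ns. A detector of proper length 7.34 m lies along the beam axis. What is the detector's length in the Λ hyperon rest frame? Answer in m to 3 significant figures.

L ≈ 0.366 m

Time dilation ⇒ γ = Δt/τ₀ = 5.27/0.263 = 20.038
Length contraction: L = L₀/γ = 7.34/20.038 = 0.366 m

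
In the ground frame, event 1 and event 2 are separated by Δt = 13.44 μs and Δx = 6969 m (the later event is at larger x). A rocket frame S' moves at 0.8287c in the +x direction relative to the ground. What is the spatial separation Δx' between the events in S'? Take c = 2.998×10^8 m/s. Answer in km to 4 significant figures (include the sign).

Δx' ≈ 6.486 km

γ = 1/√(1 − 0.8287²) = 1.78669
Δx' = γ(Δx − vΔt) = 1.78669 × (6969 m − 0.8287×(2.998×10^8 m/s)×13.44×10^-6 s)
= 1.78669 × (3629.91 m) = 6.486 km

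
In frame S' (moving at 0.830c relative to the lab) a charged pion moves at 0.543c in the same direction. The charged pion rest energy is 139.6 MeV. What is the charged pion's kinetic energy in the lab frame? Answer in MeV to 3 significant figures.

u_lab = (0.543 + 0.830)/(1 + 0.543×0.830) = 0.946446
γ = 1/√(1 − 0.946446²) = 3.0973
K = (γ − 1)m₀c² = (3.0973 − 1) × 139.6 = 2.0973 × 139.6 = 293 MeV

K ≈ 293 MeV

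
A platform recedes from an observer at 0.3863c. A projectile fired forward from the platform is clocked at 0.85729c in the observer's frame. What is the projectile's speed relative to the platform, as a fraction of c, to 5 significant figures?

u' ≈ 0.70420c

Inverse velocity addition: u' = (u − v)/(1 − uv/c²)
= (0.85729 − 0.3863)/(1 − 0.85729×0.3863) = 0.47099/0.6688289 = 0.70420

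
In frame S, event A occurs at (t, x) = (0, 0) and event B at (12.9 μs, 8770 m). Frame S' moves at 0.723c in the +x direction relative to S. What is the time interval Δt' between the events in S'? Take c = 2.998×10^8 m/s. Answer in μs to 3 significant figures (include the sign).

Δt' ≈ -11.9 μs

γ = 1/√(1 − 0.723²) = 1.4475
Δt' = γ(Δt − vΔx/c²) = 1.4475 × (12.9 μs − 0.723×8770 m / (2.998×10^8 m/s))
= 1.4475 × (-8.2498 μs) = -11.9 μs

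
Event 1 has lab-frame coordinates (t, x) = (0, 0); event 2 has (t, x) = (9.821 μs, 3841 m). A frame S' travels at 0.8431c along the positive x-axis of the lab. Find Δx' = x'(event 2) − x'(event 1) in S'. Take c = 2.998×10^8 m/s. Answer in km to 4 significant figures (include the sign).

γ = 1/√(1 − 0.8431²) = 1.85958
Δx' = γ(Δx − vΔt) = 1.85958 × (3841 m − 0.8431×(2.998×10^8 m/s)×9.821×10^-6 s)
= 1.85958 × (1358.63 m) = 2.526 km

Δx' ≈ 2.526 km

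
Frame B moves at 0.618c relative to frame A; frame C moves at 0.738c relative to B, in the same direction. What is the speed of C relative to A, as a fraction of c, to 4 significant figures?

u ≈ 0.9313c

Compose boost 2: (0.738 + 0.618)/(1 + 0.738×0.618) = 1.356/1.45608 = 0.9313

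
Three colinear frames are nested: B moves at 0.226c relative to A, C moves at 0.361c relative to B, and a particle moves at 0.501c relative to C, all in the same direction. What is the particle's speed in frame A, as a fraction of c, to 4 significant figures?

Compose boost 2: (0.361 + 0.226)/(1 + 0.361×0.226) = 0.5870/1.08159 = 0.542722
Compose boost 3: (0.501 + 0.542722)/(1 + 0.501×0.542722) = 1.04372/1.27190 = 0.8206

u ≈ 0.8206c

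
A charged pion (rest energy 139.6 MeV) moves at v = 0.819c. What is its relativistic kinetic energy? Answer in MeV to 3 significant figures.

K ≈ 104 MeV

γ = 1/√(1 − 0.819²) = 1.7428
K = (γ − 1)m₀c² = (1.7428 − 1) × 139.6 MeV = 0.74279 × 139.6 MeV = 104 MeV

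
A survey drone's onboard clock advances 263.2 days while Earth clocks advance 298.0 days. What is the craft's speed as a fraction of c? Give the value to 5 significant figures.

β ≈ 0.46896

γ = Δt/τ₀ = 298.0/263.2 = 1.132219
β = √(1 − 1/γ²) = √(1 − 1/1.132219²) = 0.46896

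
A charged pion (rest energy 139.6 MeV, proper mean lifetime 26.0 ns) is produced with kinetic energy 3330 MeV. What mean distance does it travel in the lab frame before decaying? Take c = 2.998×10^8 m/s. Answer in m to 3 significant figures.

γ = 1 + K/(m₀c²) = 1 + 3330/139.6 = 24.854
β = √(1 − 1/γ²) = 0.99919
Dilated lifetime: γτ₀ = 24.854 × 26.0 ns = 646.20 ns
d = βc·γτ₀ = 0.99919 × (2.998×10^8 m/s) × 6.4620×10^-7 s = 194 m

d ≈ 194 m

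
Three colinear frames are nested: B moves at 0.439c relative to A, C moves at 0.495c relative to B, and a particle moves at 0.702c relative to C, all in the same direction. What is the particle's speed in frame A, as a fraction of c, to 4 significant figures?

u ≈ 0.9549c

Compose boost 2: (0.495 + 0.439)/(1 + 0.495×0.439) = 0.9340/1.21731 = 0.767269
Compose boost 3: (0.702 + 0.767269)/(1 + 0.702×0.767269) = 1.46927/1.53862 = 0.9549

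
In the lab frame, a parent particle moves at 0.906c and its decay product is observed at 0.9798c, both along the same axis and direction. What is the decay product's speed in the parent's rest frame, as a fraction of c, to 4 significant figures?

u' ≈ 0.6572c

Inverse velocity addition: u' = (u − v)/(1 − uv/c²)
= (0.9798 − 0.906)/(1 − 0.9798×0.906) = 0.07380/0.112301 = 0.6572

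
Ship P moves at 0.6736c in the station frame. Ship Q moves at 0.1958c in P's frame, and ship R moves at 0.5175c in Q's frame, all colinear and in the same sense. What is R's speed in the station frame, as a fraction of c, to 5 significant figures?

u ≈ 0.91993c

Compose boost 2: (0.1958 + 0.6736)/(1 + 0.1958×0.6736) = 0.86940/1.131891 = 0.7680952
Compose boost 3: (0.5175 + 0.7680952)/(1 + 0.5175×0.7680952) = 1.285595/1.397489 = 0.91993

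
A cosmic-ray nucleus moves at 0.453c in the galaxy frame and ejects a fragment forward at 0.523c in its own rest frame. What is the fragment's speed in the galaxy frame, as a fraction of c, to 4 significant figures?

u ≈ 0.7891c

Compose boost 2: (0.523 + 0.453)/(1 + 0.523×0.453) = 0.9760/1.23692 = 0.7891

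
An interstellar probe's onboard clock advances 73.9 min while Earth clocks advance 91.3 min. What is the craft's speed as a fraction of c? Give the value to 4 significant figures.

γ = Δt/τ₀ = 91.3/73.9 = 1.23545
β = √(1 − 1/γ²) = √(1 − 1/1.23545²) = 0.5872

β ≈ 0.5872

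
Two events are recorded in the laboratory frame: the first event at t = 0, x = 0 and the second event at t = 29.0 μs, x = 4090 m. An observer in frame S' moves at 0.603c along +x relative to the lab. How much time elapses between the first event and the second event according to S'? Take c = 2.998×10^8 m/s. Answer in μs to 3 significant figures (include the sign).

Δt' ≈ 26.0 μs

γ = 1/√(1 − 0.603²) = 1.2535
Δt' = γ(Δt − vΔx/c²) = 1.2535 × (29.0 μs − 0.603×4090 m / (2.998×10^8 m/s))
= 1.2535 × (20.774 μs) = 26.0 μs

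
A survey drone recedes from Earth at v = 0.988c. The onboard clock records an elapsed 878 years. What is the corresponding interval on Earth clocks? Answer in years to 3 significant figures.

γ = 1/√(1 − 0.988²) = 6.4744
Time dilation: Δt = γτ₀ = 6.4744 × 878 years = 5680 years

Δt ≈ 5680 years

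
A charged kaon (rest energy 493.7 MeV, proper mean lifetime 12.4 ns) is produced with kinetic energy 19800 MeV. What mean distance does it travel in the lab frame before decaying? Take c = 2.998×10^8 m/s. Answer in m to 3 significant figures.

d ≈ 153 m

γ = 1 + K/(m₀c²) = 1 + 19800/493.7 = 41.105
β = √(1 − 1/γ²) = 0.99970
Dilated lifetime: γτ₀ = 41.105 × 12.4 ns = 509.71 ns
d = βc·γτ₀ = 0.99970 × (2.998×10^8 m/s) × 5.0971×10^-7 s = 153 m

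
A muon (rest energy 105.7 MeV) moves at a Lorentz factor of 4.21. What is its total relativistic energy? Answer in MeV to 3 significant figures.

γ = 4.21 (given)
E = γm₀c² = 4.21 × 105.7 MeV = 445 MeV

E ≈ 445 MeV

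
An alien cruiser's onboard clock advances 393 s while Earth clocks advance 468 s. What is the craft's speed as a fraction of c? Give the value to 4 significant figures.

γ = Δt/τ₀ = 468/393 = 1.19084
β = √(1 − 1/γ²) = √(1 − 1/1.19084²) = 0.5430

β ≈ 0.5430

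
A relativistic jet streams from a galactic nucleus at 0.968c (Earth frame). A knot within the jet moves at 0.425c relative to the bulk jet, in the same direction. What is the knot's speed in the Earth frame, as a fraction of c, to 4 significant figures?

u ≈ 0.9870c

Relativistic velocity addition: u = (u' + v)/(1 + u'v/c²)
= (0.425 + 0.968)/(1 + 0.425×0.968) = 1.393/1.41140 = 0.9870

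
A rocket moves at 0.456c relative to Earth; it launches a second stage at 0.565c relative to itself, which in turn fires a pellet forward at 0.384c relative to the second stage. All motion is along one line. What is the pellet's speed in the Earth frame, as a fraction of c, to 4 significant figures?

Compose boost 2: (0.565 + 0.456)/(1 + 0.565×0.456) = 1.021/1.25764 = 0.811838
Compose boost 3: (0.384 + 0.811838)/(1 + 0.384×0.811838) = 1.19584/1.31175 = 0.9116

u ≈ 0.9116c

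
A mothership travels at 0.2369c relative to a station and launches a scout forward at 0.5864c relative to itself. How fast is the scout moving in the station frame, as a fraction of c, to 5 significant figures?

u ≈ 0.72288c

Compose boost 2: (0.5864 + 0.2369)/(1 + 0.5864×0.2369) = 0.82330/1.138918 = 0.72288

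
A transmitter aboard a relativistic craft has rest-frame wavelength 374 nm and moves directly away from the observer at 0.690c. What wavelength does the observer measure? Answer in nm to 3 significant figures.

λ_obs ≈ 873 nm

Relativistic Doppler: λ_obs = λ_src √((1+β)/(1−β))
= 374 × √(1.6900/0.31000) = 374 × 2.3349 = 873 nm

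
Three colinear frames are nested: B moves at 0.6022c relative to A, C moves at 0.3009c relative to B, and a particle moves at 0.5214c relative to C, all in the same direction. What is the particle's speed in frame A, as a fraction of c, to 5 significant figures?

u ≈ 0.91944c

Compose boost 2: (0.3009 + 0.6022)/(1 + 0.3009×0.6022) = 0.90310/1.181202 = 0.7645602
Compose boost 3: (0.5214 + 0.7645602)/(1 + 0.5214×0.7645602) = 1.285960/1.398642 = 0.91944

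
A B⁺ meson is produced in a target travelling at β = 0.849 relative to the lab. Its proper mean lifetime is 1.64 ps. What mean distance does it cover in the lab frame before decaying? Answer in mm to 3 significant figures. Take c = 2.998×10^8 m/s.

d ≈ 0.790 mm

γ = 1/√(1 − 0.849²) = 1.8925
Dilated lifetime: Δt = γτ₀ = 1.8925 × 1.64 ps = 3.1038 ps
d = vΔt = 0.849c × 3.1038 ps = 2.5453×10^8 m/s × 3.1038×10^-12 s = 0.790 mm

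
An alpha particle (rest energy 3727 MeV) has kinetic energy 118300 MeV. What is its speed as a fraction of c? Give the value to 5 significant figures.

β ≈ 0.99953

γ = 1 + K/(m₀c²) = 1 + 118300/3727 = 32.74135
β = √(1 − 1/γ²) = 0.99953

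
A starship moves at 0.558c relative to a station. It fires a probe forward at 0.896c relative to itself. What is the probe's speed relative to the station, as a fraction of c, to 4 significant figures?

u ≈ 0.9694c

Relativistic velocity addition: u = (u' + v)/(1 + u'v/c²)
= (0.896 + 0.558)/(1 + 0.896×0.558) = 1.454/1.49997 = 0.9694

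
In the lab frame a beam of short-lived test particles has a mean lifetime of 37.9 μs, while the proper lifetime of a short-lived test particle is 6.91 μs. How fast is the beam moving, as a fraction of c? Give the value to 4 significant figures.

γ = Δt/τ₀ = 37.9/6.91 = 5.48480
β = √(1 − 1/γ²) = √(1 − 1/5.48480²) = 0.9832

β ≈ 0.9832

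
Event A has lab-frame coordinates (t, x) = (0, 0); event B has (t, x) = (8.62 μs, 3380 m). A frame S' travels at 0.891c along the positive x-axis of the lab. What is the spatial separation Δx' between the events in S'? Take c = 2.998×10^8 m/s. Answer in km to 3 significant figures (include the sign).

γ = 1/√(1 − 0.891²) = 2.2026
Δx' = γ(Δx − vΔt) = 2.2026 × (3380 m − 0.891×(2.998×10^8 m/s)×8.62×10^-6 s)
= 2.2026 × (1077.4 m) = 2.37 km

Δx' ≈ 2.37 km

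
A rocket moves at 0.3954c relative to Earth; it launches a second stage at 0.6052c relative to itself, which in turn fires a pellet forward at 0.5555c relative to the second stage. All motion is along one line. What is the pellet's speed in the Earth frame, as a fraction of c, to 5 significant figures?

u ≈ 0.94090c

Compose boost 2: (0.6052 + 0.3954)/(1 + 0.6052×0.3954) = 1.0006/1.239296 = 0.8073938
Compose boost 3: (0.5555 + 0.8073938)/(1 + 0.5555×0.8073938) = 1.362894/1.448507 = 0.94090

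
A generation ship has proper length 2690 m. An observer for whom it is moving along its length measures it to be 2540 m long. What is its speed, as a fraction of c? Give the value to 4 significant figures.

β ≈ 0.3293

γ = L₀/L = 2690/2540 = 1.05906
β = √(1 − 1/γ²) = 0.3293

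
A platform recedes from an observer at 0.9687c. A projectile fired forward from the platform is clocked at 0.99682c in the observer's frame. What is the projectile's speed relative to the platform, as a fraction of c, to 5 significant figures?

Inverse velocity addition: u' = (u − v)/(1 − uv/c²)
= (0.99682 − 0.9687)/(1 − 0.99682×0.9687) = 0.028120/0.03438047 = 0.81791

u' ≈ 0.81791c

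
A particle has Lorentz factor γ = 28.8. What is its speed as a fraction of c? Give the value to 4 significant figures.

β ≈ 0.9994

β = √(1 − 1/γ²) = √(1 − 1/28.8²) = √(0.998794) = 0.9994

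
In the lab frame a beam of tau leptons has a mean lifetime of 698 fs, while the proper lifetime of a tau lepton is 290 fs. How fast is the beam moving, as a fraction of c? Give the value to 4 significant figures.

β ≈ 0.9096

γ = Δt/τ₀ = 698/290 = 2.40690
β = √(1 − 1/γ²) = √(1 − 1/2.40690²) = 0.9096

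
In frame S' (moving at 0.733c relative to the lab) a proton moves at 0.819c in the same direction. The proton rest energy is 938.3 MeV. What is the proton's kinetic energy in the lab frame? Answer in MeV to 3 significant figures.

K ≈ 2910 MeV

u_lab = (0.819 + 0.733)/(1 + 0.819×0.733) = 0.969802
γ = 1/√(1 − 0.969802²) = 4.1001
K = (γ − 1)m₀c² = (4.1001 − 1) × 938.3 = 3.1001 × 938.3 = 2910 MeV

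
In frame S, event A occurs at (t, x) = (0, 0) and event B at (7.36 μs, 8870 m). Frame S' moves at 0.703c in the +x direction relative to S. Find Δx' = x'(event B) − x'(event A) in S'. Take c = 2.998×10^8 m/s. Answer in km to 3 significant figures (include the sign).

Δx' ≈ 10.3 km

γ = 1/√(1 − 0.703²) = 1.4061
Δx' = γ(Δx − vΔt) = 1.4061 × (8870 m − 0.703×(2.998×10^8 m/s)×7.36×10^-6 s)
= 1.4061 × (7318.8 m) = 10.3 km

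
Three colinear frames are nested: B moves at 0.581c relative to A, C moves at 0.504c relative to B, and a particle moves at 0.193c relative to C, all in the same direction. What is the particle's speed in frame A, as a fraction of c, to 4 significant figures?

Compose boost 2: (0.504 + 0.581)/(1 + 0.504×0.581) = 1.085/1.29282 = 0.839248
Compose boost 3: (0.193 + 0.839248)/(1 + 0.193×0.839248) = 1.03225/1.16197 = 0.8884

u ≈ 0.8884c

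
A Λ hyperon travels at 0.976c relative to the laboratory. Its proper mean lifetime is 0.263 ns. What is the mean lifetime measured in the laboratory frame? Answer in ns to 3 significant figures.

Δt ≈ 1.21 ns

γ = 1/√(1 − 0.976²) = 4.5920
Time dilation: Δt = γτ₀ = 4.5920 × 0.263 ns = 1.21 ns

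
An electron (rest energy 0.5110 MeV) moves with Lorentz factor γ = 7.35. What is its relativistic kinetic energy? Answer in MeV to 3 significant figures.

γ = 7.35 (given)
K = (γ − 1)m₀c² = (7.35 − 1) × 0.5110 MeV = 6.3500 × 0.5110 MeV = 3.24 MeV

K ≈ 3.24 MeV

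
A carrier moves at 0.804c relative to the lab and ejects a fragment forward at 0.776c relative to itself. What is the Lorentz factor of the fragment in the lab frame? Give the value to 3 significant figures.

u_lab = (0.776 + 0.804)/(1 + 0.776×0.804) = 1.580/1.62390 = 0.972964
γ = 1/√(1 − 0.972964²) = 4.33

γ ≈ 4.33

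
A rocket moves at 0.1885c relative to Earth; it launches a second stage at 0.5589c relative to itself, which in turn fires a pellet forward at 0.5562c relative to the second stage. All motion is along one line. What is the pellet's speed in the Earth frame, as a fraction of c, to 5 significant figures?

u ≈ 0.89556c

Compose boost 2: (0.5589 + 0.1885)/(1 + 0.5589×0.1885) = 0.74740/1.105353 = 0.6761643
Compose boost 3: (0.5562 + 0.6761643)/(1 + 0.5562×0.6761643) = 1.232364/1.376083 = 0.89556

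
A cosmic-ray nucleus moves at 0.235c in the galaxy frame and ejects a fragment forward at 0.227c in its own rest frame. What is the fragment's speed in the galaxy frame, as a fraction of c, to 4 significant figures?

Compose boost 2: (0.227 + 0.235)/(1 + 0.227×0.235) = 0.4620/1.05334 = 0.4386

u ≈ 0.4386c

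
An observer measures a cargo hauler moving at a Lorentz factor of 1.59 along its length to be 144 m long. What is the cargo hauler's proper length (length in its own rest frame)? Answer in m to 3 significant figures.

γ = 1.59 (given)
L₀ = γL = 1.59 × 144 = 229 m

L₀ ≈ 229 m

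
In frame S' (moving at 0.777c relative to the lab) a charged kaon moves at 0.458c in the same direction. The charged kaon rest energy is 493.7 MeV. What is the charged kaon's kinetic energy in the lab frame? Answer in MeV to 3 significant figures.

u_lab = (0.458 + 0.777)/(1 + 0.458×0.777) = 0.910857
γ = 1/√(1 − 0.910857²) = 2.4229
K = (γ − 1)m₀c² = (2.4229 − 1) × 493.7 = 1.4229 × 493.7 = 703 MeV

K ≈ 703 MeV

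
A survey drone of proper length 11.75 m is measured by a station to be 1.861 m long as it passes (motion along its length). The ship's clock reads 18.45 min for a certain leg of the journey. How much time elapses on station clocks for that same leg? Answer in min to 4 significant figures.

Δt ≈ 116.5 min

Length contraction ⇒ γ = L₀/L = 11.75/1.861 = 6.31381
Time dilation: Δt = γτ₀ = 6.31381 × 18.45 min = 116.5 min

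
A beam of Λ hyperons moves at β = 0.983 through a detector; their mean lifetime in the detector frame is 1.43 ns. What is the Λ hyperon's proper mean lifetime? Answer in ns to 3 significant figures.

τ₀ ≈ 0.263 ns

γ = 1/√(1 − 0.983²) = 5.4465
Proper time: τ₀ = Δt/γ = 1.43/5.4465 = 0.263 ns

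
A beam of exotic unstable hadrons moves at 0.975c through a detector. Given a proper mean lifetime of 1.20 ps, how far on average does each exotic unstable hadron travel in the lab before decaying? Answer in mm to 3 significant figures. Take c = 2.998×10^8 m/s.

γ = 1/√(1 − 0.975²) = 4.5004
Dilated lifetime: Δt = γτ₀ = 4.5004 × 1.20 ps = 5.4004 ps
d = vΔt = 0.975c × 5.4004 ps = 2.9230×10^8 m/s × 5.4004×10^-12 s = 1.58 mm

d ≈ 1.58 mm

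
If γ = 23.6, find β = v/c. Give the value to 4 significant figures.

β = √(1 − 1/γ²) = √(1 − 1/23.6²) = √(0.998205) = 0.9991

β ≈ 0.9991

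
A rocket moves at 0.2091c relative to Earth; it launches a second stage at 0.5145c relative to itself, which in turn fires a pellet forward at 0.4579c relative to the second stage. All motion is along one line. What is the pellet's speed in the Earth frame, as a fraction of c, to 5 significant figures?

Compose boost 2: (0.5145 + 0.2091)/(1 + 0.5145×0.2091) = 0.72360/1.107582 = 0.6533151
Compose boost 3: (0.4579 + 0.6533151)/(1 + 0.4579×0.6533151) = 1.111215/1.299153 = 0.85534

u ≈ 0.85534c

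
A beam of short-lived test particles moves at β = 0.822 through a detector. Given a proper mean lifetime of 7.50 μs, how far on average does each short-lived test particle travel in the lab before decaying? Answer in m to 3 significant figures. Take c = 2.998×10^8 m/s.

d ≈ 3250 m

γ = 1/√(1 − 0.822²) = 1.7560
Dilated lifetime: Δt = γτ₀ = 1.7560 × 7.50 μs = 13.170 μs
d = vΔt = 0.822c × 13.170 μs = 2.4644×10^8 m/s × 1.3170×10^-5 s = 3250 m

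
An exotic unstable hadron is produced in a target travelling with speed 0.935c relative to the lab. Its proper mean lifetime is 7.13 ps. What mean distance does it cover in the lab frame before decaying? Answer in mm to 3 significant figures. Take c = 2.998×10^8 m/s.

γ = 1/√(1 − 0.935²) = 2.8197
Dilated lifetime: Δt = γτ₀ = 2.8197 × 7.13 ps = 20.104 ps
d = vΔt = 0.935c × 20.104 ps = 2.8031×10^8 m/s × 2.0104×10^-11 s = 5.64 mm

d ≈ 5.64 mm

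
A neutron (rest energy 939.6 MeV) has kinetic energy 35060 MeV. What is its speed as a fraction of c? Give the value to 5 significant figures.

γ = 1 + K/(m₀c²) = 1 + 35060/939.6 = 38.31375
β = √(1 − 1/γ²) = 0.99966

β ≈ 0.99966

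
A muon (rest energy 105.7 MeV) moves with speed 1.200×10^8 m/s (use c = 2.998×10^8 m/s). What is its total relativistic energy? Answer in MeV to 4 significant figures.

β = v/c = 1.200×10^8 / 2.998×10^8 = 0.400267
γ = 1/√(1 − 0.400267²) = 1.09123
E = γm₀c² = 1.09123 × 105.7 MeV = 115.3 MeV

E ≈ 115.3 MeV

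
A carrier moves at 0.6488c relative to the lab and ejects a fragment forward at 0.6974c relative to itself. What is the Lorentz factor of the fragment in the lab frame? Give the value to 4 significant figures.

u_lab = (0.6974 + 0.6488)/(1 + 0.6974×0.6488) = 1.3462/1.452473 = 0.9268330
γ = 1/√(1 − 0.9268330²) = 2.663

γ ≈ 2.663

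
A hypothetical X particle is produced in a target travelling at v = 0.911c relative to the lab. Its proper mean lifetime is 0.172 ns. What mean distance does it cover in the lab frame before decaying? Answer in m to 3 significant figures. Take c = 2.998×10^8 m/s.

d ≈ 0.114 m

γ = 1/√(1 − 0.911²) = 2.4248
Dilated lifetime: Δt = γτ₀ = 2.4248 × 0.172 ns = 0.41706 ns
d = vΔt = 0.911c × 0.41706 ns = 2.7312×10^8 m/s × 4.1706×10^-10 s = 0.114 m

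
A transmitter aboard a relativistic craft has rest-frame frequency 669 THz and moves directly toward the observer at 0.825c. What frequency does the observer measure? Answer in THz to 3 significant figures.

Relativistic Doppler: f_obs = f_src √((1+β)/(1−β))
= 669 × √(1.8250/0.17500) = 669 × 3.2293 = 2160 THz

f_obs ≈ 2160 THz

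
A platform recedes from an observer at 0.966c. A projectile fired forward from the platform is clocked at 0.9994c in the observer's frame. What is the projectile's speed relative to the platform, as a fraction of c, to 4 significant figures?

u' ≈ 0.9659c

Inverse velocity addition: u' = (u − v)/(1 − uv/c²)
= (0.9994 − 0.966)/(1 − 0.9994×0.966) = 0.03340/0.0345796 = 0.9659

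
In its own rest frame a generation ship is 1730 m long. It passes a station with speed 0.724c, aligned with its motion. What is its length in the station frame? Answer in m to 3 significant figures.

L ≈ 1190 m

γ = 1/√(1 − 0.724²) = 1.4497
Length contraction: L = L₀/γ = 1730/1.4497 = 1190 m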